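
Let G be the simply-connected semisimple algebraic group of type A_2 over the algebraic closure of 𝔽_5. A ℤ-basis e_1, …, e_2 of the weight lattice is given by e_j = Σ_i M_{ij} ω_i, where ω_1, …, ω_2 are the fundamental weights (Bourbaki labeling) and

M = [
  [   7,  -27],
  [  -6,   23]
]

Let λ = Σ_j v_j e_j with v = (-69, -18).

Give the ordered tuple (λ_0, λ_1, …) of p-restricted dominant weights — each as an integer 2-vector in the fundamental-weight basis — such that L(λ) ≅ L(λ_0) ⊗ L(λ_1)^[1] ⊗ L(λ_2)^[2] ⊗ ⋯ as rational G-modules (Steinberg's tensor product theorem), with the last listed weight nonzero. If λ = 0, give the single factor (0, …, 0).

((3, 0),)

Converting to the ω-basis (c_i = row i of M dotted with v = (-69, -18)):
  c_1 = (7)·(-69) + (-27)·(-18) = 3
  c_2 = (-6)·(-69) + (23)·(-18) = 0
p = 5; digits c_i = Σ_j d_{ij}·5^j, 0 ≤ d_{ij} < 5:
  c_1 = 3 = 3·5^0
  c_2 = 0
p-restricted factor λ_0 = (3, 0)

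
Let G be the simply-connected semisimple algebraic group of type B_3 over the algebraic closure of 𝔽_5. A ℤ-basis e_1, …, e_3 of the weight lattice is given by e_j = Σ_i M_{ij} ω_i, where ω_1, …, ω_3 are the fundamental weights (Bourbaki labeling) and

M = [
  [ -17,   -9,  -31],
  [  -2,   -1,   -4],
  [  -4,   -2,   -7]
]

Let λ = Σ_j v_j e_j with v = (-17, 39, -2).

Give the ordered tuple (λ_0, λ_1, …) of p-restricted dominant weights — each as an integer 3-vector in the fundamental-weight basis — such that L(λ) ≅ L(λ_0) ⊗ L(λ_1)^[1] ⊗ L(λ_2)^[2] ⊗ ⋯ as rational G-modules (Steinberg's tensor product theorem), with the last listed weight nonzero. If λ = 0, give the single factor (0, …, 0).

((0, 3, 4),)

Converting to the ω-basis (c_i = row i of M dotted with v = (-17, 39, -2)):
  c_1 = (-17)·(-17) + (-9)·(39) + (-31)·(-2) = 0
  c_2 = (-2)·(-17) + (-1)·(39) + (-4)·(-2) = 3
  c_3 = (-4)·(-17) + (-2)·(39) + (-7)·(-2) = 4
p = 5; digits c_i = Σ_j d_{ij}·5^j, 0 ≤ d_{ij} < 5:
  c_1 = 0
  c_2 = 3 = 3·5^0
  c_3 = 4 = 4·5^0
λ_0 = (0, 3, 4)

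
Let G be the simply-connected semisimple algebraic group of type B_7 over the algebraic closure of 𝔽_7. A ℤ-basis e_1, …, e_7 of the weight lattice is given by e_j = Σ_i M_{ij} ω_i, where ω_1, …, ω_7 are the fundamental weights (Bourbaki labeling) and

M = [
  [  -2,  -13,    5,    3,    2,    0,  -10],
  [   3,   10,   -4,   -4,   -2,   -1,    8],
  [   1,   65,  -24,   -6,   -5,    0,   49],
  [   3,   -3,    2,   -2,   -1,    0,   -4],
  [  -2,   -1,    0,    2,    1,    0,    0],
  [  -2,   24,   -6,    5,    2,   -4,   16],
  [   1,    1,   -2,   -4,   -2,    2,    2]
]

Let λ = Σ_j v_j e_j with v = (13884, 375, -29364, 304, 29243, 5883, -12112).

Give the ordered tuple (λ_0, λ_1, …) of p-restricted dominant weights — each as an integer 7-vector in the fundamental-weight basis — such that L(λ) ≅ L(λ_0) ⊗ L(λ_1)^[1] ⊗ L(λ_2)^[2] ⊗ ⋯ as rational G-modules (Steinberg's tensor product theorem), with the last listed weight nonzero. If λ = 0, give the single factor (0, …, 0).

((5, 6, 5, 4, 0, 0, 1), (3, 4, 6, 0, 6, 0, 6), (0, 0, 1, 1, 6, 2, 2), (3, 1, 4, 1, 4, 0, 2))

ω-coordinates c = M·v, v = (13884, 375, -29364, 304, 29243, 5883, -12112):
  c_1 = -2*13884 + -13*375 + 5*-29364 + 3*304 + 2*29243 + 0*5883 + -10*-12112 = 1055
  c_2 = 3*13884 + 10*375 + -4*-29364 + -4*304 + -2*29243 + -1*5883 + 8*-12112 = 377
  c_3 = 1*13884 + 65*375 + -24*-29364 + -6*304 + -5*29243 + 0*5883 + 49*-12112 = 1468
  c_4 = 3*13884 + -3*375 + 2*-29364 + -2*304 + -1*29243 + 0*5883 + -4*-12112 = 396
  c_5 = -2*13884 + -1*375 + 0*-29364 + 2*304 + 1*29243 + 0*5883 + 0*-12112 = 1708
  c_6 = -2*13884 + 24*375 + -6*-29364 + 5*304 + 2*29243 + -4*5883 + 16*-12112 = 98
  c_7 = 1*13884 + 1*375 + -2*-29364 + -4*304 + -2*29243 + 2*5883 + 2*-12112 = 827
Writing each c_i in base p = 7:
  c_1 = 1055 = 5·7^0 + 3·7^1 + 0·7^2 + 3·7^3
  c_2 = 377 = 6·7^0 + 4·7^1 + 0·7^2 + 1·7^3
  c_3 = 1468 = 5·7^0 + 6·7^1 + 1·7^2 + 4·7^3
  c_4 = 396 = 4·7^0 + 0·7^1 + 1·7^2 + 1·7^3
  c_5 = 1708 = 0·7^0 + 6·7^1 + 6·7^2 + 4·7^3
  c_6 = 98 = 0·7^0 + 0·7^1 + 2·7^2
  c_7 = 827 = 1·7^0 + 6·7^1 + 2·7^2 + 2·7^3
Factor λ_0 = (5, 6, 5, 4, 0, 0, 1)
Factor λ_1 = (3, 4, 6, 0, 6, 0, 6)
Factor λ_2 = (0, 0, 1, 1, 6, 2, 2)
Factor λ_3 = (3, 1, 4, 1, 4, 0, 2)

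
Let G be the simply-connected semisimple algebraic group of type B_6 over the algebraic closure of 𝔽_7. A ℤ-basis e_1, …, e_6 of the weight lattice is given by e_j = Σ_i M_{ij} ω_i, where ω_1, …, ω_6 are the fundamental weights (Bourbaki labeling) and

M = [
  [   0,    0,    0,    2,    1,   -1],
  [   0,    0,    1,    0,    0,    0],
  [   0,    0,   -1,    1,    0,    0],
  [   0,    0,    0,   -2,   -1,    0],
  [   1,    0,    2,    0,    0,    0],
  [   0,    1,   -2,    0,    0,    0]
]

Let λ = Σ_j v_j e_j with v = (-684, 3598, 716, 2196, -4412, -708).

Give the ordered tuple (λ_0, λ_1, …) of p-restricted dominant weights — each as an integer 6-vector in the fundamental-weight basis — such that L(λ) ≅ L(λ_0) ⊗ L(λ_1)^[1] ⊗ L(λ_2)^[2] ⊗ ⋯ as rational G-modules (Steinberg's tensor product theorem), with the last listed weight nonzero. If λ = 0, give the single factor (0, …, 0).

((2, 2, 3, 6, 6, 3), (0, 4, 1, 2, 1, 1), (0, 0, 2, 0, 1, 2), (2, 2, 4, 0, 2, 6))

Compute c_i = Σ_j M_{ij} v_j with v = (-684, 3598, 716, 2196, -4412, -708):
  c_1 = (0)·(-684) + 0·3598 + 0·716 + 2·2196 + (1)·(-4412) + (-1)·(-708) = 688
  c_2 = (0)·(-684) + 0·3598 + 1·716 + 0·2196 + (0)·(-4412) + (0)·(-708) = 716
  c_3 = (0)·(-684) + 0·3598 + (-1)·(716) + 1·2196 + (0)·(-4412) + (0)·(-708) = 1480
  c_4 = (0)·(-684) + 0·3598 + 0·716 + (-2)·(2196) + (-1)·(-4412) + (0)·(-708) = 20
  c_5 = (1)·(-684) + 0·3598 + 2·716 + 0·2196 + (0)·(-4412) + (0)·(-708) = 748
  c_6 = (0)·(-684) + 1·3598 + (-2)·(716) + 0·2196 + (0)·(-4412) + (0)·(-708) = 2166
Base-7 expansion of each c_i:
  c_1 = 688 = 2·7^0 + 0·7^1 + 0·7^2 + 2·7^3
  c_2 = 716 = 2·7^0 + 4·7^1 + 0·7^2 + 2·7^3
  c_3 = 1480 = 3·7^0 + 1·7^1 + 2·7^2 + 4·7^3
  c_4 = 20 = 6·7^0 + 2·7^1
  c_5 = 748 = 6·7^0 + 1·7^1 + 1·7^2 + 2·7^3
  c_6 = 2166 = 3·7^0 + 1·7^1 + 2·7^2 + 6·7^3
Factor λ_0 = (2, 2, 3, 6, 6, 3)
Factor λ_1 = (0, 4, 1, 2, 1, 1)
Factor λ_2 = (0, 0, 2, 0, 1, 2)
Factor λ_3 = (2, 2, 4, 0, 2, 6)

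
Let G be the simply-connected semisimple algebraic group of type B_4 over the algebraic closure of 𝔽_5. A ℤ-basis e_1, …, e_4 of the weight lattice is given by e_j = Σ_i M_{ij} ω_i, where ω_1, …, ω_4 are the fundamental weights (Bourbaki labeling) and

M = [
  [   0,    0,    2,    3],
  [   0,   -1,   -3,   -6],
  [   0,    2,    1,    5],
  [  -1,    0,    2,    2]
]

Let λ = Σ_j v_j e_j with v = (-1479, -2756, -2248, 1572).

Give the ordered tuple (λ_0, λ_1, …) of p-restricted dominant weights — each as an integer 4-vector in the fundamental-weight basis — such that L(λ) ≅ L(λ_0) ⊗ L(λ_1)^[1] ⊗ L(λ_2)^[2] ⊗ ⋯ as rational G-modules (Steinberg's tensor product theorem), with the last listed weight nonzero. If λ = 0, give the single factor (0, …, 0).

Change of basis e → ω: c = M·v where v = (-1479, -2756, -2248, 1572):
  c_1 = (0)·(-1479) + (0)·(-2756) + (2)·(-2248) + (3)·(1572) = 220
  c_2 = (0)·(-1479) + (-1)·(-2756) + (-3)·(-2248) + (-6)·(1572) = 68
  c_3 = (0)·(-1479) + (2)·(-2756) + (1)·(-2248) + (5)·(1572) = 100
  c_4 = (-1)·(-1479) + (0)·(-2756) + (2)·(-2248) + (2)·(1572) = 127
p = 5; digits c_i = Σ_j d_{ij}·5^j, 0 ≤ d_{ij} < 5:
  c_1 = 220 = 0·5^0 + 4·5^1 + 3·5^2 + 1·5^3
  c_2 = 68 = 3·5^0 + 3·5^1 + 2·5^2
  c_3 = 100 = 0·5^0 + 0·5^1 + 4·5^2
  c_4 = 127 = 2·5^0 + 0·5^1 + 0·5^2 + 1·5^3
p-restricted factor λ_0 = (0, 3, 0, 2)
p-restricted factor λ_1 = (4, 3, 0, 0)
p-restricted factor λ_2 = (3, 2, 4, 0)
p-restricted factor λ_3 = (1, 0, 0, 1)

((0, 3, 0, 2), (4, 3, 0, 0), (3, 2, 4, 0), (1, 0, 0, 1))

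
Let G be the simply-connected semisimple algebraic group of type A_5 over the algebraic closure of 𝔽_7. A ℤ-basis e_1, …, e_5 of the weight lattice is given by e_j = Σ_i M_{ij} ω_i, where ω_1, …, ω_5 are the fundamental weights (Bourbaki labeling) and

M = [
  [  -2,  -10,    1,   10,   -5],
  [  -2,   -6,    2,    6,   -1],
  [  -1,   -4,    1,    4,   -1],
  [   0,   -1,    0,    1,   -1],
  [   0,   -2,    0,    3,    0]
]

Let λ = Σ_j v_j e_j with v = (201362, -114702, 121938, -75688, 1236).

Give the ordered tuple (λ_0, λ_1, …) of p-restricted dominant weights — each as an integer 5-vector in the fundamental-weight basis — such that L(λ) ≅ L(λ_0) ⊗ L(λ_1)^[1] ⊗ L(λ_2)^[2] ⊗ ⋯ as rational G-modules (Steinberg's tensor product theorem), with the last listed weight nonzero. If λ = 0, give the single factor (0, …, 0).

In the fundamental-weight basis, λ has coordinates c = M·v (v = (201362, -114702, 121938, -75688, 1236)):
  c_1 = (-2)·(201362) + (-10)·(-114702) + (1)·(121938) + (10)·(-75688) + (-5)·(1236) = 103174
  c_2 = (-2)·(201362) + (-6)·(-114702) + (2)·(121938) + (6)·(-75688) + (-1)·(1236) = 74000
  c_3 = (-1)·(201362) + (-4)·(-114702) + (1)·(121938) + (4)·(-75688) + (-1)·(1236) = 75396
  c_4 = (0)·(201362) + (-1)·(-114702) + (0)·(121938) + (1)·(-75688) + (-1)·(1236) = 37778
  c_5 = (0)·(201362) + (-2)·(-114702) + (0)·(121938) + (3)·(-75688) + (0)·(1236) = 2340
p = 7; digits c_i = Σ_j d_{ij}·7^j, 0 ≤ d_{ij} < 7:
  c_1 = 103174 = 1·7^0 + 4·7^1 + 5·7^2 + 6·7^3 + 0·7^4 + 6·7^5
  c_2 = 74000 = 3·7^0 + 1·7^1 + 5·7^2 + 5·7^3 + 2·7^4 + 4·7^5
  c_3 = 75396 = 6·7^0 + 4·7^1 + 5·7^2 + 2·7^3 + 3·7^4 + 4·7^5
  c_4 = 37778 = 6·7^0 + 6·7^1 + 0·7^2 + 5·7^3 + 1·7^4 + 2·7^5
  c_5 = 2340 = 2·7^0 + 5·7^1 + 5·7^2 + 6·7^3
Factor λ_0 = (1, 3, 6, 6, 2)
Factor λ_1 = (4, 1, 4, 6, 5)
Factor λ_2 = (5, 5, 5, 0, 5)
Factor λ_3 = (6, 5, 2, 5, 6)
Factor λ_4 = (0, 2, 3, 1, 0)
Factor λ_5 = (6, 4, 4, 2, 0)

((1, 3, 6, 6, 2), (4, 1, 4, 6, 5), (5, 5, 5, 0, 5), (6, 5, 2, 5, 6), (0, 2, 3, 1, 0), (6, 4, 4, 2, 0))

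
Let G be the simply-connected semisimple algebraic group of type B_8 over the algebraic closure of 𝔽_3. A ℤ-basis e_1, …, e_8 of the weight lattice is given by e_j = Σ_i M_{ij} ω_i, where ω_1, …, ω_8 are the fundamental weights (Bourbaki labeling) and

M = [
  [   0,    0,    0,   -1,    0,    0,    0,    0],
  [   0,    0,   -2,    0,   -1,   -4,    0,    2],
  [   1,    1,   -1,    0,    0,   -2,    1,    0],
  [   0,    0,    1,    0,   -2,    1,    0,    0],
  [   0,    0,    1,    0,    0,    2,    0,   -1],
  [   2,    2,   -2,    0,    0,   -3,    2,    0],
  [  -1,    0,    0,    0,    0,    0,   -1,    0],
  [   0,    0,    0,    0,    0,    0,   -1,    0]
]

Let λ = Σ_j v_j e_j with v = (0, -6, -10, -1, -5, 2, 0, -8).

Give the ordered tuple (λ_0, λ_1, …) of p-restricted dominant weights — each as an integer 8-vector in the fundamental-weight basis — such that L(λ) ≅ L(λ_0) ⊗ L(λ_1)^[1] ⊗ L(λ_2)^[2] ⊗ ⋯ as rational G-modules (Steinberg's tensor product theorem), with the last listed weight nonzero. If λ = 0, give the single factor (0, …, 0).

ω-coordinates c = M·v, v = (0, -6, -10, -1, -5, 2, 0, -8):
  c_1 = 0·0 + (0)·(-6) + (0)·(-10) + (-1)·(-1) + (0)·(-5) + 0·2 + 0·0 + (0)·(-8) = 1
  c_2 = 0·0 + (0)·(-6) + (-2)·(-10) + (0)·(-1) + (-1)·(-5) + (-4)·(2) + 0·0 + (2)·(-8) = 1
  c_3 = 1·0 + (1)·(-6) + (-1)·(-10) + (0)·(-1) + (0)·(-5) + (-2)·(2) + 1·0 + (0)·(-8) = 0
  c_4 = 0·0 + (0)·(-6) + (1)·(-10) + (0)·(-1) + (-2)·(-5) + 1·2 + 0·0 + (0)·(-8) = 2
  c_5 = 0·0 + (0)·(-6) + (1)·(-10) + (0)·(-1) + (0)·(-5) + 2·2 + 0·0 + (-1)·(-8) = 2
  c_6 = 2·0 + (2)·(-6) + (-2)·(-10) + (0)·(-1) + (0)·(-5) + (-3)·(2) + 2·0 + (0)·(-8) = 2
  c_7 = (-1)·(0) + (0)·(-6) + (0)·(-10) + (0)·(-1) + (0)·(-5) + 0·2 + (-1)·(0) + (0)·(-8) = 0
  c_8 = 0·0 + (0)·(-6) + (0)·(-10) + (0)·(-1) + (0)·(-5) + 0·2 + (-1)·(0) + (0)·(-8) = 0
p = 3; digits c_i = Σ_j d_{ij}·3^j, 0 ≤ d_{ij} < 3:
  c_1 = 1 = 1·3^0
  c_2 = 1 = 1·3^0
  c_3 = 0
  c_4 = 2 = 2·3^0
  c_5 = 2 = 2·3^0
  c_6 = 2 = 2·3^0
  c_7 = 0
  c_8 = 0
λ_0 = (1, 1, 0, 2, 2, 2, 0, 0)

((1, 1, 0, 2, 2, 2, 0, 0),)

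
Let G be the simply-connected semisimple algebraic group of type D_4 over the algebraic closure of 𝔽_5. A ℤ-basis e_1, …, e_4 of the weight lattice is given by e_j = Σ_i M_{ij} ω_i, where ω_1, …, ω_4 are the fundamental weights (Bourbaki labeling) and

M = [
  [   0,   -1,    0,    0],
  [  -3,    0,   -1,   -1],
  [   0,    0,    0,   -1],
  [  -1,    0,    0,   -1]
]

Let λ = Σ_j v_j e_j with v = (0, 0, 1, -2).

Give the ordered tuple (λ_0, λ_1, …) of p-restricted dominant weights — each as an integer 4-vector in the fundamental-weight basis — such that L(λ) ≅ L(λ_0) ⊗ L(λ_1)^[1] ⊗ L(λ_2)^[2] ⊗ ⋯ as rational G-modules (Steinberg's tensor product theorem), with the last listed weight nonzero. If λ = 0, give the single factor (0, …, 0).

In the fundamental-weight basis, λ has coordinates c = M·v (v = (0, 0, 1, -2)):
  c_1 = 0*0 + -1*0 + 0*1 + 0*-2 = 0
  c_2 = -3*0 + 0*0 + -1*1 + -1*-2 = 1
  c_3 = 0*0 + 0*0 + 0*1 + -1*-2 = 2
  c_4 = -1*0 + 0*0 + 0*1 + -1*-2 = 2
p = 5; digits c_i = Σ_j d_{ij}·5^j, 0 ≤ d_{ij} < 5:
  c_1 = 0
  c_2 = 1 = 1·5^0
  c_3 = 2 = 2·5^0
  c_4 = 2 = 2·5^0
p-restricted factor λ_0 = (0, 1, 2, 2)

((0, 1, 2, 2),)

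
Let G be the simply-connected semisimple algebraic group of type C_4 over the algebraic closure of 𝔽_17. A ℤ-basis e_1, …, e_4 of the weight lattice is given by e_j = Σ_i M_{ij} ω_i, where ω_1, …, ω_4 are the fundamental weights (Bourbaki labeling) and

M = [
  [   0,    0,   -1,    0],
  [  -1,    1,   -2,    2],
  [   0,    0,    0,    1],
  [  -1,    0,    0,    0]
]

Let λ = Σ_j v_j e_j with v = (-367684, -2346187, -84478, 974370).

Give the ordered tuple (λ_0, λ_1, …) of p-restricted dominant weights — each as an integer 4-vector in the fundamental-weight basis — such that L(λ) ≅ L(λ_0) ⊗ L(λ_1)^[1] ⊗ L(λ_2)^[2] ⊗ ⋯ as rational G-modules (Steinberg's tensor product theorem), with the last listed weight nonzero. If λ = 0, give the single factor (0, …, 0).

((5, 14, 15, 8), (5, 10, 8, 4), (3, 5, 5, 14), (0, 11, 11, 6), (1, 1, 11, 4))

ω-coordinates c = M·v, v = (-367684, -2346187, -84478, 974370):
  c_1 = (0)·(-367684) + (0)·(-2346187) + (-1)·(-84478) + 0·974370 = 84478
  c_2 = (-1)·(-367684) + (1)·(-2346187) + (-2)·(-84478) + 2·974370 = 139193
  c_3 = (0)·(-367684) + (0)·(-2346187) + (0)·(-84478) + 1·974370 = 974370
  c_4 = (-1)·(-367684) + (0)·(-2346187) + (0)·(-84478) + 0·974370 = 367684
Expand coordinatewise in base 17:
  c_1 = 84478 = 5·17^0 + 5·17^1 + 3·17^2 + 0·17^3 + 1·17^4
  c_2 = 139193 = 14·17^0 + 10·17^1 + 5·17^2 + 11·17^3 + 1·17^4
  c_3 = 974370 = 15·17^0 + 8·17^1 + 5·17^2 + 11·17^3 + 11·17^4
  c_4 = 367684 = 8·17^0 + 4·17^1 + 14·17^2 + 6·17^3 + 4·17^4
p-restricted factor λ_0 = (5, 14, 15, 8)
p-restricted factor λ_1 = (5, 10, 8, 4)
p-restricted factor λ_2 = (3, 5, 5, 14)
p-restricted factor λ_3 = (0, 11, 11, 6)
p-restricted factor λ_4 = (1, 1, 11, 4)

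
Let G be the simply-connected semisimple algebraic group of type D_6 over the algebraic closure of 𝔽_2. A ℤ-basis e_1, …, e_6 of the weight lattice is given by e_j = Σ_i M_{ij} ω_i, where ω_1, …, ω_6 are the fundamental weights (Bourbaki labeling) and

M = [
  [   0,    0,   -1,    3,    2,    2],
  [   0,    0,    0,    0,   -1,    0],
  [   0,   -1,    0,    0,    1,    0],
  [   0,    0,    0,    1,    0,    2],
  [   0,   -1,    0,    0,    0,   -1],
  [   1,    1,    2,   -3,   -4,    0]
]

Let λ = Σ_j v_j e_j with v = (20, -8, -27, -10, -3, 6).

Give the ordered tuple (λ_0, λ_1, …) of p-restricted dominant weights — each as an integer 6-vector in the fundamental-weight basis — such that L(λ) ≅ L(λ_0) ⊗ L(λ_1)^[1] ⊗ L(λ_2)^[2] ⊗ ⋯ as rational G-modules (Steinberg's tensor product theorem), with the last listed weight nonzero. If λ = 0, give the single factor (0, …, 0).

((1, 1, 1, 0, 0, 0), (1, 1, 0, 1, 1, 0), (0, 0, 1, 0, 0, 0))

Converting to the ω-basis (c_i = row i of M dotted with v = (20, -8, -27, -10, -3, 6)):
  c_1 = 0·20 + (0)·(-8) + (-1)·(-27) + (3)·(-10) + (2)·(-3) + 2·6 = 3
  c_2 = 0·20 + (0)·(-8) + (0)·(-27) + (0)·(-10) + (-1)·(-3) + 0·6 = 3
  c_3 = 0·20 + (-1)·(-8) + (0)·(-27) + (0)·(-10) + (1)·(-3) + 0·6 = 5
  c_4 = 0·20 + (0)·(-8) + (0)·(-27) + (1)·(-10) + (0)·(-3) + 2·6 = 2
  c_5 = 0·20 + (-1)·(-8) + (0)·(-27) + (0)·(-10) + (0)·(-3) + (-1)·(6) = 2
  c_6 = 1·20 + (1)·(-8) + (2)·(-27) + (-3)·(-10) + (-4)·(-3) + 0·6 = 0
Expand coordinatewise in base 2:
  c_1 = 3 = 1·2^0 + 1·2^1
  c_2 = 3 = 1·2^0 + 1·2^1
  c_3 = 5 = 1·2^0 + 0·2^1 + 1·2^2
  c_4 = 2 = 0·2^0 + 1·2^1
  c_5 = 2 = 0·2^0 + 1·2^1
  c_6 = 0
Factor λ_0 = (1, 1, 1, 0, 0, 0)
Factor λ_1 = (1, 1, 0, 1, 1, 0)
Factor λ_2 = (0, 0, 1, 0, 0, 0)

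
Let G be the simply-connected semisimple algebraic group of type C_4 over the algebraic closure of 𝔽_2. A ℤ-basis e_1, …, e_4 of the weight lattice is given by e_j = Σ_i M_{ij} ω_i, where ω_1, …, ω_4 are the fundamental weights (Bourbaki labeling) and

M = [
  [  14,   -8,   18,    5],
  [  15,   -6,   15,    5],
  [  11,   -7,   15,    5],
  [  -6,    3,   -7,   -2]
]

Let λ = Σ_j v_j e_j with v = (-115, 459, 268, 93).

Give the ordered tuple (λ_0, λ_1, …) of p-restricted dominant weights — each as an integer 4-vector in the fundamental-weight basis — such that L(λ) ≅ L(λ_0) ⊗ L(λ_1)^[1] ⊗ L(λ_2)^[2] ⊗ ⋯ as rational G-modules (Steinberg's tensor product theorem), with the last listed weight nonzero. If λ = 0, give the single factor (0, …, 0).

Change of basis e → ω: c = M·v where v = (-115, 459, 268, 93):
  c_1 = (14)·(-115) + (-8)·(459) + (18)·(268) + (5)·(93) = 7
  c_2 = (15)·(-115) + (-6)·(459) + (15)·(268) + (5)·(93) = 6
  c_3 = (11)·(-115) + (-7)·(459) + (15)·(268) + (5)·(93) = 7
  c_4 = (-6)·(-115) + (3)·(459) + (-7)·(268) + (-2)·(93) = 5
Base-2 expansion of each c_i:
  c_1 = 7 = 1·2^0 + 1·2^1 + 1·2^2
  c_2 = 6 = 0·2^0 + 1·2^1 + 1·2^2
  c_3 = 7 = 1·2^0 + 1·2^1 + 1·2^2
  c_4 = 5 = 1·2^0 + 0·2^1 + 1·2^2
λ_0 = (1, 0, 1, 1)
λ_1 = (1, 1, 1, 0)
λ_2 = (1, 1, 1, 1)

((1, 0, 1, 1), (1, 1, 1, 0), (1, 1, 1, 1))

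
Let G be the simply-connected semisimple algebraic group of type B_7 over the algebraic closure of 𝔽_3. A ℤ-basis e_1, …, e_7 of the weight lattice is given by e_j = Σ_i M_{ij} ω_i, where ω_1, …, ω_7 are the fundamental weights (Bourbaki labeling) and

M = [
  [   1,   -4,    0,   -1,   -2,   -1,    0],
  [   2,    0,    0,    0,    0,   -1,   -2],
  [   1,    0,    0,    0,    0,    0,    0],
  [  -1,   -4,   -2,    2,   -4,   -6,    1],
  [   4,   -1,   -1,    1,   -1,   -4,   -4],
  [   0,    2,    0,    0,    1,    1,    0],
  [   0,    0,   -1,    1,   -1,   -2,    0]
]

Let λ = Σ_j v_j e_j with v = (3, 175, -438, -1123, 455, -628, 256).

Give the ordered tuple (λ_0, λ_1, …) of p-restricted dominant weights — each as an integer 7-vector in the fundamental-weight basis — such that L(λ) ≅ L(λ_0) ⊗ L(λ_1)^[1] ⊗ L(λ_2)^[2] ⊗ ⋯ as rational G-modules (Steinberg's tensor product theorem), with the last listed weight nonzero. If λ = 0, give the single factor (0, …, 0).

((0, 2, 0, 2, 2, 0, 2), (0, 1, 1, 1, 1, 2, 2), (1, 1, 0, 2, 2, 1, 0), (2, 1, 0, 1, 0, 0, 1), (1, 1, 0, 1, 2, 2, 1))

Converting to the ω-basis (c_i = row i of M dotted with v = (3, 175, -438, -1123, 455, -628, 256)):
  c_1 = (1)·(3) + (-4)·(175) + (0)·(-438) + (-1)·(-1123) + (-2)·(455) + (-1)·(-628) + (0)·(256) = 144
  c_2 = (2)·(3) + (0)·(175) + (0)·(-438) + (0)·(-1123) + (0)·(455) + (-1)·(-628) + (-2)·(256) = 122
  c_3 = (1)·(3) + (0)·(175) + (0)·(-438) + (0)·(-1123) + (0)·(455) + (0)·(-628) + (0)·(256) = 3
  c_4 = (-1)·(3) + (-4)·(175) + (-2)·(-438) + (2)·(-1123) + (-4)·(455) + (-6)·(-628) + (1)·(256) = 131
  c_5 = (4)·(3) + (-1)·(175) + (-1)·(-438) + (1)·(-1123) + (-1)·(455) + (-4)·(-628) + (-4)·(256) = 185
  c_6 = (0)·(3) + (2)·(175) + (0)·(-438) + (0)·(-1123) + (1)·(455) + (1)·(-628) + (0)·(256) = 177
  c_7 = (0)·(3) + (0)·(175) + (-1)·(-438) + (1)·(-1123) + (-1)·(455) + (-2)·(-628) + (0)·(256) = 116
p = 3; digits c_i = Σ_j d_{ij}·3^j, 0 ≤ d_{ij} < 3:
  c_1 = 144 = 0·3^0 + 0·3^1 + 1·3^2 + 2·3^3 + 1·3^4
  c_2 = 122 = 2·3^0 + 1·3^1 + 1·3^2 + 1·3^3 + 1·3^4
  c_3 = 3 = 0·3^0 + 1·3^1
  c_4 = 131 = 2·3^0 + 1·3^1 + 2·3^2 + 1·3^3 + 1·3^4
  c_5 = 185 = 2·3^0 + 1·3^1 + 2·3^2 + 0·3^3 + 2·3^4
  c_6 = 177 = 0·3^0 + 2·3^1 + 1·3^2 + 0·3^3 + 2·3^4
  c_7 = 116 = 2·3^0 + 2·3^1 + 0·3^2 + 1·3^3 + 1·3^4
p-restricted factor λ_0 = (0, 2, 0, 2, 2, 0, 2)
p-restricted factor λ_1 = (0, 1, 1, 1, 1, 2, 2)
p-restricted factor λ_2 = (1, 1, 0, 2, 2, 1, 0)
p-restricted factor λ_3 = (2, 1, 0, 1, 0, 0, 1)
p-restricted factor λ_4 = (1, 1, 0, 1, 2, 2, 1)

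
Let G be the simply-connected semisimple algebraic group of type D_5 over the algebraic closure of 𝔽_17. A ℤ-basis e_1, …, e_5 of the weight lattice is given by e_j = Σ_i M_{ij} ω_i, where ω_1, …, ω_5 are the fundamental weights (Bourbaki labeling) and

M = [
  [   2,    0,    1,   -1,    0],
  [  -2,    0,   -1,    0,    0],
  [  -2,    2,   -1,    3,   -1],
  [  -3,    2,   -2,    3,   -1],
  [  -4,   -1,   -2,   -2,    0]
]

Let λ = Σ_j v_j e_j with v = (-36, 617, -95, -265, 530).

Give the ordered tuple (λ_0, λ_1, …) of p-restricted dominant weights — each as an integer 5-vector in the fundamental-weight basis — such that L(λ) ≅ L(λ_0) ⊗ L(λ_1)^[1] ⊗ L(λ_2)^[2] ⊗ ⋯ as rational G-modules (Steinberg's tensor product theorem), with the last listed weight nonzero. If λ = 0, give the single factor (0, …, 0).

In the fundamental-weight basis, λ has coordinates c = M·v (v = (-36, 617, -95, -265, 530)):
  c_1 = (2)·(-36) + 0·617 + (1)·(-95) + (-1)·(-265) + 0·530 = 98
  c_2 = (-2)·(-36) + 0·617 + (-1)·(-95) + (0)·(-265) + 0·530 = 167
  c_3 = (-2)·(-36) + 2·617 + (-1)·(-95) + (3)·(-265) + (-1)·(530) = 76
  c_4 = (-3)·(-36) + 2·617 + (-2)·(-95) + (3)·(-265) + (-1)·(530) = 207
  c_5 = (-4)·(-36) + (-1)·(617) + (-2)·(-95) + (-2)·(-265) + 0·530 = 247
Base-17 expansion of each c_i:
  c_1 = 98 = 13·17^0 + 5·17^1
  c_2 = 167 = 14·17^0 + 9·17^1
  c_3 = 76 = 8·17^0 + 4·17^1
  c_4 = 207 = 3·17^0 + 12·17^1
  c_5 = 247 = 9·17^0 + 14·17^1
Factor λ_0 = (13, 14, 8, 3, 9)
Factor λ_1 = (5, 9, 4, 12, 14)

((13, 14, 8, 3, 9), (5, 9, 4, 12, 14))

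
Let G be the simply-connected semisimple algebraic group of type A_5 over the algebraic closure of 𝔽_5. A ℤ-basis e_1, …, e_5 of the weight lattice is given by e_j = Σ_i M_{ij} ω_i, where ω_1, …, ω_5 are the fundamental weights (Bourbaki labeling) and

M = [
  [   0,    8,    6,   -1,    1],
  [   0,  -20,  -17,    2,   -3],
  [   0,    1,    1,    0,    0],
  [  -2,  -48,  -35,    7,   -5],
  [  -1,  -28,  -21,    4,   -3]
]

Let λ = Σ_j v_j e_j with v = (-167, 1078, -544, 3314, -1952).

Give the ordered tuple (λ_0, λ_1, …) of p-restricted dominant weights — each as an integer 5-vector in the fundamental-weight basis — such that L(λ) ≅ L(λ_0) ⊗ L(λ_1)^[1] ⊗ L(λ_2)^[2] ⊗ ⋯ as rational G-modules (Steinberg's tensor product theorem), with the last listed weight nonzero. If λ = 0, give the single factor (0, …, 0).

((4, 2, 4, 3, 4), (3, 4, 1, 2, 3), (3, 1, 1, 3, 0), (0, 1, 4, 4, 4))

Compute c_i = Σ_j M_{ij} v_j with v = (-167, 1078, -544, 3314, -1952):
  c_1 = 0*-167 + 8*1078 + 6*-544 + -1*3314 + 1*-1952 = 94
  c_2 = 0*-167 + -20*1078 + -17*-544 + 2*3314 + -3*-1952 = 172
  c_3 = 0*-167 + 1*1078 + 1*-544 + 0*3314 + 0*-1952 = 534
  c_4 = -2*-167 + -48*1078 + -35*-544 + 7*3314 + -5*-1952 = 588
  c_5 = -1*-167 + -28*1078 + -21*-544 + 4*3314 + -3*-1952 = 519
p = 5; digits c_i = Σ_j d_{ij}·5^j, 0 ≤ d_{ij} < 5:
  c_1 = 94 = 4·5^0 + 3·5^1 + 3·5^2
  c_2 = 172 = 2·5^0 + 4·5^1 + 1·5^2 + 1·5^3
  c_3 = 534 = 4·5^0 + 1·5^1 + 1·5^2 + 4·5^3
  c_4 = 588 = 3·5^0 + 2·5^1 + 3·5^2 + 4·5^3
  c_5 = 519 = 4·5^0 + 3·5^1 + 0·5^2 + 4·5^3
Factor λ_0 = (4, 2, 4, 3, 4)
Factor λ_1 = (3, 4, 1, 2, 3)
Factor λ_2 = (3, 1, 1, 3, 0)
Factor λ_3 = (0, 1, 4, 4, 4)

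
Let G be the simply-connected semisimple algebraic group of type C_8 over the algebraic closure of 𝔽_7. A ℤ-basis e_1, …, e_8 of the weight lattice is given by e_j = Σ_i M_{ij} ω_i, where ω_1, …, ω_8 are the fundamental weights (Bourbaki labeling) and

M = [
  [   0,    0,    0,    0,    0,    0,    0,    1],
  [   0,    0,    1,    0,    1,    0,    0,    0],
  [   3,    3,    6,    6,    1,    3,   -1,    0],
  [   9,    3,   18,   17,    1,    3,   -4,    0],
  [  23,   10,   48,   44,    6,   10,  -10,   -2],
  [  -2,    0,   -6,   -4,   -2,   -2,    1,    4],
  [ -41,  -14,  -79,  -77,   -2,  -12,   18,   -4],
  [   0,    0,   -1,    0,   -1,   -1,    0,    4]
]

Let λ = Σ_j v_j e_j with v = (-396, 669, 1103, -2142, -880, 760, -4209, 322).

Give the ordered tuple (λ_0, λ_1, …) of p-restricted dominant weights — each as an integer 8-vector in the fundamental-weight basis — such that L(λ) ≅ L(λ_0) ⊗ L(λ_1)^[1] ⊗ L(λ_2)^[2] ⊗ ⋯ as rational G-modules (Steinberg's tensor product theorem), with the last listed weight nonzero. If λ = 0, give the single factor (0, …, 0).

((0, 6, 5, 0, 2, 5, 5, 4), (4, 3, 6, 3, 6, 1, 1, 1), (6, 4, 3, 2, 0, 1, 5, 6))

ω-coordinates c = M·v, v = (-396, 669, 1103, -2142, -880, 760, -4209, 322):
  c_1 = (0)·(-396) + 0·669 + 0·1103 + (0)·(-2142) + (0)·(-880) + 0·760 + (0)·(-4209) + 1·322 = 322
  c_2 = (0)·(-396) + 0·669 + 1·1103 + (0)·(-2142) + (1)·(-880) + 0·760 + (0)·(-4209) + 0·322 = 223
  c_3 = (3)·(-396) + 3·669 + 6·1103 + (6)·(-2142) + (1)·(-880) + 3·760 + (-1)·(-4209) + 0·322 = 194
  c_4 = (9)·(-396) + 3·669 + 18·1103 + (17)·(-2142) + (1)·(-880) + 3·760 + (-4)·(-4209) + 0·322 = 119
  c_5 = (23)·(-396) + 10·669 + 48·1103 + (44)·(-2142) + (6)·(-880) + 10·760 + (-10)·(-4209) + (-2)·(322) = 44
  c_6 = (-2)·(-396) + 0·669 + (-6)·(1103) + (-4)·(-2142) + (-2)·(-880) + (-2)·(760) + (1)·(-4209) + 4·322 = 61
  c_7 = (-41)·(-396) + (-14)·(669) + (-79)·(1103) + (-77)·(-2142) + (-2)·(-880) + (-12)·(760) + (18)·(-4209) + (-4)·(322) = 257
  c_8 = (0)·(-396) + 0·669 + (-1)·(1103) + (0)·(-2142) + (-1)·(-880) + (-1)·(760) + (0)·(-4209) + 4·322 = 305
Writing each c_i in base p = 7:
  c_1 = 322 = 0·7^0 + 4·7^1 + 6·7^2
  c_2 = 223 = 6·7^0 + 3·7^1 + 4·7^2
  c_3 = 194 = 5·7^0 + 6·7^1 + 3·7^2
  c_4 = 119 = 0·7^0 + 3·7^1 + 2·7^2
  c_5 = 44 = 2·7^0 + 6·7^1
  c_6 = 61 = 5·7^0 + 1·7^1 + 1·7^2
  c_7 = 257 = 5·7^0 + 1·7^1 + 5·7^2
  c_8 = 305 = 4·7^0 + 1·7^1 + 6·7^2
Factor λ_0 = (0, 6, 5, 0, 2, 5, 5, 4)
Factor λ_1 = (4, 3, 6, 3, 6, 1, 1, 1)
Factor λ_2 = (6, 4, 3, 2, 0, 1, 5, 6)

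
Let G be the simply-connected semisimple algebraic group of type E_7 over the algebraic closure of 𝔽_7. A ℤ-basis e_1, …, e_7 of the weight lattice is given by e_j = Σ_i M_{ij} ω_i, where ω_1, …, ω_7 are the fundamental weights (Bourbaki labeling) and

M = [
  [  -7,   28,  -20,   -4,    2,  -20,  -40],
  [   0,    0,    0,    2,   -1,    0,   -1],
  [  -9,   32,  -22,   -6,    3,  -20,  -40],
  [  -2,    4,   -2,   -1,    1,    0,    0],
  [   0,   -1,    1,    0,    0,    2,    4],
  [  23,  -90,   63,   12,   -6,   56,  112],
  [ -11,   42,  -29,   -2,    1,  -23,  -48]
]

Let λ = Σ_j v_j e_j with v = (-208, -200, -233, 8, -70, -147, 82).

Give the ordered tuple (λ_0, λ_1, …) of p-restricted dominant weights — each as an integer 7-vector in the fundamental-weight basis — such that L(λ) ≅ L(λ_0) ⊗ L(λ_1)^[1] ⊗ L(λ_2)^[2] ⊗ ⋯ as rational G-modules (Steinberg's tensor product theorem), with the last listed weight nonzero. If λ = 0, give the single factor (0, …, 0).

Compute c_i = Σ_j M_{ij} v_j with v = (-208, -200, -233, 8, -70, -147, 82):
  c_1 = (-7)·(-208) + (28)·(-200) + (-20)·(-233) + (-4)·(8) + (2)·(-70) + (-20)·(-147) + (-40)·(82) = 4
  c_2 = (0)·(-208) + (0)·(-200) + (0)·(-233) + (2)·(8) + (-1)·(-70) + (0)·(-147) + (-1)·(82) = 4
  c_3 = (-9)·(-208) + (32)·(-200) + (-22)·(-233) + (-6)·(8) + (3)·(-70) + (-20)·(-147) + (-40)·(82) = 0
  c_4 = (-2)·(-208) + (4)·(-200) + (-2)·(-233) + (-1)·(8) + (1)·(-70) + (0)·(-147) + (0)·(82) = 4
  c_5 = (0)·(-208) + (-1)·(-200) + (1)·(-233) + (0)·(8) + (0)·(-70) + (2)·(-147) + (4)·(82) = 1
  c_6 = (23)·(-208) + (-90)·(-200) + (63)·(-233) + (12)·(8) + (-6)·(-70) + (56)·(-147) + (112)·(82) = 5
  c_7 = (-11)·(-208) + (42)·(-200) + (-29)·(-233) + (-2)·(8) + (1)·(-70) + (-23)·(-147) + (-48)·(82) = 4
p = 7; digits c_i = Σ_j d_{ij}·7^j, 0 ≤ d_{ij} < 7:
  c_1 = 4 = 4·7^0
  c_2 = 4 = 4·7^0
  c_3 = 0
  c_4 = 4 = 4·7^0
  c_5 = 1 = 1·7^0
  c_6 = 5 = 5·7^0
  c_7 = 4 = 4·7^0
Factor λ_0 = (4, 4, 0, 4, 1, 5, 4)

((4, 4, 0, 4, 1, 5, 4),)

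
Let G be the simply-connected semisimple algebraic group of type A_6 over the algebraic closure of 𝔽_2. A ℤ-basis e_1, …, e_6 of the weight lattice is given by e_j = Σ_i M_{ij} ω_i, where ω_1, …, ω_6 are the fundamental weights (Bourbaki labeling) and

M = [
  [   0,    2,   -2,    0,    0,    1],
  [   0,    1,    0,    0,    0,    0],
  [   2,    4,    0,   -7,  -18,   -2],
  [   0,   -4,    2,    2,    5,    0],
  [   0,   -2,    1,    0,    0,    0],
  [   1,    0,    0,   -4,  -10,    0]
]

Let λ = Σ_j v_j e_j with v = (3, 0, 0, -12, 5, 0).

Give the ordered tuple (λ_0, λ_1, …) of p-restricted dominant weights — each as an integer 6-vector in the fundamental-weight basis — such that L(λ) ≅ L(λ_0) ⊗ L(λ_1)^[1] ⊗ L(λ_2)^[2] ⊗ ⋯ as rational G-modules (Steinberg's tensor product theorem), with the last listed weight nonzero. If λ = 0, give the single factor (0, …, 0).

ω-coordinates c = M·v, v = (3, 0, 0, -12, 5, 0):
  c_1 = (0)·(3) + (2)·(0) + (-2)·(0) + (0)·(-12) + (0)·(5) + (1)·(0) = 0
  c_2 = (0)·(3) + (1)·(0) + (0)·(0) + (0)·(-12) + (0)·(5) + (0)·(0) = 0
  c_3 = (2)·(3) + (4)·(0) + (0)·(0) + (-7)·(-12) + (-18)·(5) + (-2)·(0) = 0
  c_4 = (0)·(3) + (-4)·(0) + (2)·(0) + (2)·(-12) + (5)·(5) + (0)·(0) = 1
  c_5 = (0)·(3) + (-2)·(0) + (1)·(0) + (0)·(-12) + (0)·(5) + (0)·(0) = 0
  c_6 = (1)·(3) + (0)·(0) + (0)·(0) + (-4)·(-12) + (-10)·(5) + (0)·(0) = 1
Writing each c_i in base p = 2:
  c_1 = 0
  c_2 = 0
  c_3 = 0
  c_4 = 1 = 1·2^0
  c_5 = 0
  c_6 = 1 = 1·2^0
Factor λ_0 = (0, 0, 0, 1, 0, 1)

((0, 0, 0, 1, 0, 1),)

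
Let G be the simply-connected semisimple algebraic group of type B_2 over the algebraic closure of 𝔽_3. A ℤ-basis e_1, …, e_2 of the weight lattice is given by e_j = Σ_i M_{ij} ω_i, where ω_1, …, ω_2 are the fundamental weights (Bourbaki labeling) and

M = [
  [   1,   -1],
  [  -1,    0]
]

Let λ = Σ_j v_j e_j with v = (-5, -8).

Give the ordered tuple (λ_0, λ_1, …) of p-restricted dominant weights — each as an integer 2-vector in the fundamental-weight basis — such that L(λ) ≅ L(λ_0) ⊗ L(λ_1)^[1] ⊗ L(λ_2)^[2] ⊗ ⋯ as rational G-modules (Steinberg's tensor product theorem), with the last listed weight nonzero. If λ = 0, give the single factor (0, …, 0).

Change of basis e → ω: c = M·v where v = (-5, -8):
  c_1 = (1)·(-5) + (-1)·(-8) = 3
  c_2 = (-1)·(-5) + (0)·(-8) = 5
p = 3; digits c_i = Σ_j d_{ij}·3^j, 0 ≤ d_{ij} < 3:
  c_1 = 3 = 0·3^0 + 1·3^1
  c_2 = 5 = 2·3^0 + 1·3^1
λ_0 = (0, 2)
λ_1 = (1, 1)

((0, 2), (1, 1))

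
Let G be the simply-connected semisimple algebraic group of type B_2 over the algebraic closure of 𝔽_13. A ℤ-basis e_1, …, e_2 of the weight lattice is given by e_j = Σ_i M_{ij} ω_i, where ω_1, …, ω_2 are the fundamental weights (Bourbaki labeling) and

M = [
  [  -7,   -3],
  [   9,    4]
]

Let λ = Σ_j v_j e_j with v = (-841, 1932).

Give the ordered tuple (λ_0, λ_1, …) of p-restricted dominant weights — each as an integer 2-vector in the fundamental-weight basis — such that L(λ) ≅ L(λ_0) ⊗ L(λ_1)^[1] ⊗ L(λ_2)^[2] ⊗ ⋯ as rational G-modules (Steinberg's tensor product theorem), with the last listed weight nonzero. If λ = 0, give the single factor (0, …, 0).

Change of basis e → ω: c = M·v where v = (-841, 1932):
  c_1 = (-7)·(-841) + (-3)·(1932) = 91
  c_2 = (9)·(-841) + (4)·(1932) = 159
p = 13; digits c_i = Σ_j d_{ij}·13^j, 0 ≤ d_{ij} < 13:
  c_1 = 91 = 0·13^0 + 7·13^1
  c_2 = 159 = 3·13^0 + 12·13^1
λ_0 = (0, 3)
λ_1 = (7, 12)

((0, 3), (7, 12))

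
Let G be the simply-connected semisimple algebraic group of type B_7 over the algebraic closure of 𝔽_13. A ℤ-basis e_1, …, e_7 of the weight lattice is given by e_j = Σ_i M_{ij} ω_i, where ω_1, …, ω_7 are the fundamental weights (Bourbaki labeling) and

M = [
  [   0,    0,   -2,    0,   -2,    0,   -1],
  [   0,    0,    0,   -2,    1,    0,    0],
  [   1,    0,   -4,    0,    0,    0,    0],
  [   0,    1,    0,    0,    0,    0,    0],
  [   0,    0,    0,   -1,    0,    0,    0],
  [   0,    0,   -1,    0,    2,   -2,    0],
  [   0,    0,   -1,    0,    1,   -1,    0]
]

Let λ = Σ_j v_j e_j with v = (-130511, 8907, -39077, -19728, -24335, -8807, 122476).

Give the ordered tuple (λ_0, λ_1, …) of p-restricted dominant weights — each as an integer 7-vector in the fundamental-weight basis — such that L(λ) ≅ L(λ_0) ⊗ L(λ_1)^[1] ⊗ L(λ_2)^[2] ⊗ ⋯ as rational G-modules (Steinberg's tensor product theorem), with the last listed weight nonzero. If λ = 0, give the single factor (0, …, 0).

((6, 2, 5, 2, 7, 0, 6), (9, 6, 8, 9, 9, 6, 4), (12, 11, 9, 0, 12, 8, 9), (1, 6, 11, 4, 8, 3, 10))

Compute c_i = Σ_j M_{ij} v_j with v = (-130511, 8907, -39077, -19728, -24335, -8807, 122476):
  c_1 = (0)·(-130511) + (0)·(8907) + (-2)·(-39077) + (0)·(-19728) + (-2)·(-24335) + (0)·(-8807) + (-1)·(122476) = 4348
  c_2 = (0)·(-130511) + (0)·(8907) + (0)·(-39077) + (-2)·(-19728) + (1)·(-24335) + (0)·(-8807) + (0)·(122476) = 15121
  c_3 = (1)·(-130511) + (0)·(8907) + (-4)·(-39077) + (0)·(-19728) + (0)·(-24335) + (0)·(-8807) + (0)·(122476) = 25797
  c_4 = (0)·(-130511) + (1)·(8907) + (0)·(-39077) + (0)·(-19728) + (0)·(-24335) + (0)·(-8807) + (0)·(122476) = 8907
  c_5 = (0)·(-130511) + (0)·(8907) + (0)·(-39077) + (-1)·(-19728) + (0)·(-24335) + (0)·(-8807) + (0)·(122476) = 19728
  c_6 = (0)·(-130511) + (0)·(8907) + (-1)·(-39077) + (0)·(-19728) + (2)·(-24335) + (-2)·(-8807) + (0)·(122476) = 8021
  c_7 = (0)·(-130511) + (0)·(8907) + (-1)·(-39077) + (0)·(-19728) + (1)·(-24335) + (-1)·(-8807) + (0)·(122476) = 23549
p = 13; digits c_i = Σ_j d_{ij}·13^j, 0 ≤ d_{ij} < 13:
  c_1 = 4348 = 6·13^0 + 9·13^1 + 12·13^2 + 1·13^3
  c_2 = 15121 = 2·13^0 + 6·13^1 + 11·13^2 + 6·13^3
  c_3 = 25797 = 5·13^0 + 8·13^1 + 9·13^2 + 11·13^3
  c_4 = 8907 = 2·13^0 + 9·13^1 + 0·13^2 + 4·13^3
  c_5 = 19728 = 7·13^0 + 9·13^1 + 12·13^2 + 8·13^3
  c_6 = 8021 = 0·13^0 + 6·13^1 + 8·13^2 + 3·13^3
  c_7 = 23549 = 6·13^0 + 4·13^1 + 9·13^2 + 10·13^3
Factor λ_0 = (6, 2, 5, 2, 7, 0, 6)
Factor λ_1 = (9, 6, 8, 9, 9, 6, 4)
Factor λ_2 = (12, 11, 9, 0, 12, 8, 9)
Factor λ_3 = (1, 6, 11, 4, 8, 3, 10)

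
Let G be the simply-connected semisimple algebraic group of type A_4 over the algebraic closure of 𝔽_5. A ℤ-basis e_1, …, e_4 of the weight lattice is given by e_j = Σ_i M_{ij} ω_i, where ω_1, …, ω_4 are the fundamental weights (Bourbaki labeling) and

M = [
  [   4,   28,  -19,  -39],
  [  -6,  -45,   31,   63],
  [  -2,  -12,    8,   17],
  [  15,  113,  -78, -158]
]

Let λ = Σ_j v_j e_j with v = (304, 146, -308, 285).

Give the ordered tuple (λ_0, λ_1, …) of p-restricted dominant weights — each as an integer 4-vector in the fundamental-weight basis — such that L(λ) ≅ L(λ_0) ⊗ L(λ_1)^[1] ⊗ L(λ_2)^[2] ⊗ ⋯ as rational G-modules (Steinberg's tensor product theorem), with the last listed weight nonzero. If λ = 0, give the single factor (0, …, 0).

Converting to the ω-basis (c_i = row i of M dotted with v = (304, 146, -308, 285)):
  c_1 = 4*304 + 28*146 + -19*-308 + -39*285 = 41
  c_2 = -6*304 + -45*146 + 31*-308 + 63*285 = 13
  c_3 = -2*304 + -12*146 + 8*-308 + 17*285 = 21
  c_4 = 15*304 + 113*146 + -78*-308 + -158*285 = 52
Writing each c_i in base p = 5:
  c_1 = 41 = 1·5^0 + 3·5^1 + 1·5^2
  c_2 = 13 = 3·5^0 + 2·5^1
  c_3 = 21 = 1·5^0 + 4·5^1
  c_4 = 52 = 2·5^0 + 0·5^1 + 2·5^2
λ_0 = (1, 3, 1, 2)
λ_1 = (3, 2, 4, 0)
λ_2 = (1, 0, 0, 2)

((1, 3, 1, 2), (3, 2, 4, 0), (1, 0, 0, 2))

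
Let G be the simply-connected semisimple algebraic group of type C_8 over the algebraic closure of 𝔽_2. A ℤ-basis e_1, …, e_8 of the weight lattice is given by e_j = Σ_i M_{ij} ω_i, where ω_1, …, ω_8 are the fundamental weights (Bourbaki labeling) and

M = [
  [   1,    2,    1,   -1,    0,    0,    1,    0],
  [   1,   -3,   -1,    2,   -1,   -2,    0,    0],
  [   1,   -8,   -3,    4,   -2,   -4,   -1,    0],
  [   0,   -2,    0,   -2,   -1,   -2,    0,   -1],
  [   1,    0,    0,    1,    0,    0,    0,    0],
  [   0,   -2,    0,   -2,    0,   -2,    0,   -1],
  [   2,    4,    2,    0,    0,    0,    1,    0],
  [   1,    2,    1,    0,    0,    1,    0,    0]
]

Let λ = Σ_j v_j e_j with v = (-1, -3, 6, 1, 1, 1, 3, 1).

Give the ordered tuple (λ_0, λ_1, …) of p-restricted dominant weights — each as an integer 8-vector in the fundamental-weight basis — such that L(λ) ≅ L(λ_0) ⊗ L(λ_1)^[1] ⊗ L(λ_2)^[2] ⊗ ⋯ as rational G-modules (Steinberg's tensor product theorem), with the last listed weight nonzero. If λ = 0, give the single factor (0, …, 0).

((1, 1, 0, 0, 0, 1, 1, 0),)

Converting to the ω-basis (c_i = row i of M dotted with v = (-1, -3, 6, 1, 1, 1, 3, 1)):
  c_1 = (1)·(-1) + (2)·(-3) + 1·6 + (-1)·(1) + 0·1 + 0·1 + 1·3 + 0·1 = 1
  c_2 = (1)·(-1) + (-3)·(-3) + (-1)·(6) + 2·1 + (-1)·(1) + (-2)·(1) + 0·3 + 0·1 = 1
  c_3 = (1)·(-1) + (-8)·(-3) + (-3)·(6) + 4·1 + (-2)·(1) + (-4)·(1) + (-1)·(3) + 0·1 = 0
  c_4 = (0)·(-1) + (-2)·(-3) + 0·6 + (-2)·(1) + (-1)·(1) + (-2)·(1) + 0·3 + (-1)·(1) = 0
  c_5 = (1)·(-1) + (0)·(-3) + 0·6 + 1·1 + 0·1 + 0·1 + 0·3 + 0·1 = 0
  c_6 = (0)·(-1) + (-2)·(-3) + 0·6 + (-2)·(1) + 0·1 + (-2)·(1) + 0·3 + (-1)·(1) = 1
  c_7 = (2)·(-1) + (4)·(-3) + 2·6 + 0·1 + 0·1 + 0·1 + 1·3 + 0·1 = 1
  c_8 = (1)·(-1) + (2)·(-3) + 1·6 + 0·1 + 0·1 + 1·1 + 0·3 + 0·1 = 0
p = 2; digits c_i = Σ_j d_{ij}·2^j, 0 ≤ d_{ij} < 2:
  c_1 = 1 = 1·2^0
  c_2 = 1 = 1·2^0
  c_3 = 0
  c_4 = 0
  c_5 = 0
  c_6 = 1 = 1·2^0
  c_7 = 1 = 1·2^0
  c_8 = 0
λ_0 = (1, 1, 0, 0, 0, 1, 1, 0)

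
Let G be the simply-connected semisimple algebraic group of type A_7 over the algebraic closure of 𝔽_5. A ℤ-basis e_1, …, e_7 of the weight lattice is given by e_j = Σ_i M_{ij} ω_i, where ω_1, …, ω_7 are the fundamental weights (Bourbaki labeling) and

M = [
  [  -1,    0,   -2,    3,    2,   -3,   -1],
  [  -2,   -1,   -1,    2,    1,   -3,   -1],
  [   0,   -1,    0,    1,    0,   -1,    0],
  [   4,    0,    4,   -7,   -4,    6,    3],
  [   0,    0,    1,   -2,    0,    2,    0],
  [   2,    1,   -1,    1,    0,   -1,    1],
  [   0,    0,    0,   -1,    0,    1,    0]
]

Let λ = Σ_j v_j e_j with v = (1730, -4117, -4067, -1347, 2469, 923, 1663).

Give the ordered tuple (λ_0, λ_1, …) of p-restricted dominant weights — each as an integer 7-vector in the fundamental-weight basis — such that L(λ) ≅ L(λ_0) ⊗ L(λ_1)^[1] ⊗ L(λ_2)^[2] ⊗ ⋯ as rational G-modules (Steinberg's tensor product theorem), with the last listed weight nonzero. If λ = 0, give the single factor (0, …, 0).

((4, 2, 2, 2, 3, 3, 0), (3, 3, 4, 1, 4, 0, 4), (4, 2, 3, 4, 3, 2, 0), (2, 0, 4, 0, 3, 2, 3), (4, 0, 2, 1, 0, 4, 3))

In the fundamental-weight basis, λ has coordinates c = M·v (v = (1730, -4117, -4067, -1347, 2469, 923, 1663)):
  c_1 = (-1)·(1730) + (0)·(-4117) + (-2)·(-4067) + (3)·(-1347) + (2)·(2469) + (-3)·(923) + (-1)·(1663) = 2869
  c_2 = (-2)·(1730) + (-1)·(-4117) + (-1)·(-4067) + (2)·(-1347) + (1)·(2469) + (-3)·(923) + (-1)·(1663) = 67
  c_3 = (0)·(1730) + (-1)·(-4117) + (0)·(-4067) + (1)·(-1347) + (0)·(2469) + (-1)·(923) + (0)·(1663) = 1847
  c_4 = (4)·(1730) + (0)·(-4117) + (4)·(-4067) + (-7)·(-1347) + (-4)·(2469) + (6)·(923) + (3)·(1663) = 732
  c_5 = (0)·(1730) + (0)·(-4117) + (1)·(-4067) + (-2)·(-1347) + (0)·(2469) + (2)·(923) + (0)·(1663) = 473
  c_6 = (2)·(1730) + (1)·(-4117) + (-1)·(-4067) + (1)·(-1347) + (0)·(2469) + (-1)·(923) + (1)·(1663) = 2803
  c_7 = (0)·(1730) + (0)·(-4117) + (0)·(-4067) + (-1)·(-1347) + (0)·(2469) + (1)·(923) + (0)·(1663) = 2270
Expand coordinatewise in base 5:
  c_1 = 2869 = 4·5^0 + 3·5^1 + 4·5^2 + 2·5^3 + 4·5^4
  c_2 = 67 = 2·5^0 + 3·5^1 + 2·5^2
  c_3 = 1847 = 2·5^0 + 4·5^1 + 3·5^2 + 4·5^3 + 2·5^4
  c_4 = 732 = 2·5^0 + 1·5^1 + 4·5^2 + 0·5^3 + 1·5^4
  c_5 = 473 = 3·5^0 + 4·5^1 + 3·5^2 + 3·5^3
  c_6 = 2803 = 3·5^0 + 0·5^1 + 2·5^2 + 2·5^3 + 4·5^4
  c_7 = 2270 = 0·5^0 + 4·5^1 + 0·5^2 + 3·5^3 + 3·5^4
Factor λ_0 = (4, 2, 2, 2, 3, 3, 0)
Factor λ_1 = (3, 3, 4, 1, 4, 0, 4)
Factor λ_2 = (4, 2, 3, 4, 3, 2, 0)
Factor λ_3 = (2, 0, 4, 0, 3, 2, 3)
Factor λ_4 = (4, 0, 2, 1, 0, 4, 3)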